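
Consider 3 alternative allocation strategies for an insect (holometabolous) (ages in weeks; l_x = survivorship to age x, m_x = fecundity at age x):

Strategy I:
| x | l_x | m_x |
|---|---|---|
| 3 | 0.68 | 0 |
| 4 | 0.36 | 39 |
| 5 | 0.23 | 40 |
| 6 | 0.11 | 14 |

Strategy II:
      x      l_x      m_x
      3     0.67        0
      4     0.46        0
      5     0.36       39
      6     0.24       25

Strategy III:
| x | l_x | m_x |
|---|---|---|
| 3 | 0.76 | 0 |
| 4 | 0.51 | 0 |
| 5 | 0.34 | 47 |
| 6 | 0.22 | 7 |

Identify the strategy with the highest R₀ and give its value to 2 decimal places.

Strategy I: R₀ = 0.68×0 + 0.36×39 + 0.23×40 + 0.11×14 = 24.7800
Strategy II: R₀ = 0.67×0 + 0.46×0 + 0.36×39 + 0.24×25 = 20.0400
Strategy III: R₀ = 0.76×0 + 0.51×0 + 0.34×47 + 0.22×7 = 17.5200
Highest R₀: strategy I with 24.7800.

24.78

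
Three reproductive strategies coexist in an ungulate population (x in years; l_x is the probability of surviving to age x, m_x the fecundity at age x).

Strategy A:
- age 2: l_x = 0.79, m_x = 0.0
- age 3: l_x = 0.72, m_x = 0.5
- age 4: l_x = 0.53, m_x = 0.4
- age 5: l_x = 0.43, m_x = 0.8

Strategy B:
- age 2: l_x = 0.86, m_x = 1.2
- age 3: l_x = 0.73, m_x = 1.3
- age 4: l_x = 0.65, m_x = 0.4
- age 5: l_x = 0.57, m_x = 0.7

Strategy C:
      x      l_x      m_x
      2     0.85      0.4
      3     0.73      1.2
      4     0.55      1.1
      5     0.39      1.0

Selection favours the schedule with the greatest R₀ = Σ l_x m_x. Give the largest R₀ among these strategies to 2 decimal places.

2.64

Strategy A: R₀ = 0.79×0.0 + 0.72×0.5 + 0.53×0.4 + 0.43×0.8 = 0.9160
Strategy B: R₀ = 0.86×1.2 + 0.73×1.3 + 0.65×0.4 + 0.57×0.7 = 2.6400
Strategy C: R₀ = 0.85×0.4 + 0.73×1.2 + 0.55×1.1 + 0.39×1.0 = 2.2110
Highest R₀: strategy B with 2.6400.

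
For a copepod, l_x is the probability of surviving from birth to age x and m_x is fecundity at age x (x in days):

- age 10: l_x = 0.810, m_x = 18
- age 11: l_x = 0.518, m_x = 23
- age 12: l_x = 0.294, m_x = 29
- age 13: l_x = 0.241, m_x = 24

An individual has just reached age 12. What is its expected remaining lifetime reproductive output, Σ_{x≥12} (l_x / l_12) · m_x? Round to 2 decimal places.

l_12 = 0.294. Conditional survival from age 12 to x is l_x / l_12.
  x=12: (0.294/0.294) × 29 = 29.0000
  x=13: (0.241/0.294) × 24 = 19.6735
Sum = 29.0000 + 19.6735 = 48.6735

48.67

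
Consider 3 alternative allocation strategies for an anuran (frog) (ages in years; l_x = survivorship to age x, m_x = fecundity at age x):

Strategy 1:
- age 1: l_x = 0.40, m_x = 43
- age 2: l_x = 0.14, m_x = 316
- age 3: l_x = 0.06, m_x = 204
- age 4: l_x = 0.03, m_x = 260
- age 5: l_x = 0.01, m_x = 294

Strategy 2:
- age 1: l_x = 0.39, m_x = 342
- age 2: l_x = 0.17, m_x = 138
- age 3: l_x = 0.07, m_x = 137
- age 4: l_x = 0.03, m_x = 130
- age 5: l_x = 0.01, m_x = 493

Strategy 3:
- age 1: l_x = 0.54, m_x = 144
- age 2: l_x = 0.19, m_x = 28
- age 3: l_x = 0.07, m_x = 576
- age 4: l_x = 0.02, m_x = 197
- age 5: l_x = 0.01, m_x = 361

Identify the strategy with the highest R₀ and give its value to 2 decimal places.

175.26

Strategy 1: R₀ = 0.40×43 + 0.14×316 + 0.06×204 + 0.03×260 + 0.01×294 = 84.4200
Strategy 2: R₀ = 0.39×342 + 0.17×138 + 0.07×137 + 0.03×130 + 0.01×493 = 175.2600
Strategy 3: R₀ = 0.54×144 + 0.19×28 + 0.07×576 + 0.02×197 + 0.01×361 = 130.9500
Highest R₀: strategy 2 with 175.2600.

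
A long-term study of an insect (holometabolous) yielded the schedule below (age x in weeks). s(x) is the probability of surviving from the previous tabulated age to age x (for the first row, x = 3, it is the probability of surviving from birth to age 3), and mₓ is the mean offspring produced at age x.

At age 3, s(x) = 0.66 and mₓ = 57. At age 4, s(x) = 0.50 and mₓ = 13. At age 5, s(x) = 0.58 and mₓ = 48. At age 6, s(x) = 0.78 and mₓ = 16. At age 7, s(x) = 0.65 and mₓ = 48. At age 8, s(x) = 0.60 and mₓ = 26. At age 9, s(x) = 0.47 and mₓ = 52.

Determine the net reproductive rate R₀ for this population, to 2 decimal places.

Survivorship from birth: l_x = s_3·s_4·…·s_x.
  l_3 = 0.66000
  l_4 = 0.33000
  l_5 = 0.19140
  l_6 = 0.14929
  l_7 = 0.09704
  l_8 = 0.05822
  l_9 = 0.02737
R₀ = Σ l_x mₓ:
  age 3: 0.66000 × 57 = 37.6200
  age 4: 0.33000 × 13 = 4.2900
  age 5: 0.19140 × 48 = 9.1872
  age 6: 0.14929 × 16 = 2.3886
  age 7: 0.09704 × 48 = 4.6579
  age 8: 0.05822 × 26 = 1.5137
  age 9: 0.02737 × 52 = 1.4232
R₀ = 37.6200 + 4.2900 + 9.1872 + 2.3886 + 4.6579 + 1.5137 + 1.4232 = 61.0807

61.08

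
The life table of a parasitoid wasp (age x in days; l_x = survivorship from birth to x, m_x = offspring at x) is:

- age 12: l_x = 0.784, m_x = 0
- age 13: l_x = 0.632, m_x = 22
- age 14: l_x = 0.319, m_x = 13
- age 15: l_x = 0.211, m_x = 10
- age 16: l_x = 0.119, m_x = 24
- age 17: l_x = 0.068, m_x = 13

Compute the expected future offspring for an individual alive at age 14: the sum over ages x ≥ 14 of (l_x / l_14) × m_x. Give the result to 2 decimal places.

l_14 = 0.319. Conditional survival from age 14 to x is l_x / l_14.
  x=14: (0.319/0.319) × 13 = 13.0000
  x=15: (0.211/0.319) × 10 = 6.6144
  x=16: (0.119/0.319) × 24 = 8.9530
  x=17: (0.068/0.319) × 13 = 2.7712
Sum = 13.0000 + 6.6144 + 8.9530 + 2.7712 = 31.3386

31.34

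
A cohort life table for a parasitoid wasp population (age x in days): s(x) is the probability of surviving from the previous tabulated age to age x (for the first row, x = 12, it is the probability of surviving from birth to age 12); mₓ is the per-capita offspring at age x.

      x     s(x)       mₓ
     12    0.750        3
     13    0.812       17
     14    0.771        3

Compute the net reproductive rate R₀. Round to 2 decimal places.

Survivorship from birth: l_x = s_12·s_13·…·s_x.
  l_12 = 0.75000
  l_13 = 0.60900
  l_14 = 0.46954
R₀ = Σ l_x mₓ:
  age 12: 0.75000 × 3 = 2.2500
  age 13: 0.60900 × 17 = 10.3530
  age 14: 0.46954 × 3 = 1.4086
R₀ = 2.2500 + 10.3530 + 1.4086 = 14.0116

14.01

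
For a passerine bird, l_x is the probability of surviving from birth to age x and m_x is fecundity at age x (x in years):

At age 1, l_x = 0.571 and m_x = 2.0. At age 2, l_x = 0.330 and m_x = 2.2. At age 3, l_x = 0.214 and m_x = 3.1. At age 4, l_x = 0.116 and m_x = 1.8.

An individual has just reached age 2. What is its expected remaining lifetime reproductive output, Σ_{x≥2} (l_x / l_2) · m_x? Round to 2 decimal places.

l_2 = 0.330. Conditional survival from age 2 to x is l_x / l_2.
  x=2: (0.330/0.330) × 2.2 = 2.2000
  x=3: (0.214/0.330) × 3.1 = 2.0103
  x=4: (0.116/0.330) × 1.8 = 0.6327
Sum = 2.2000 + 2.0103 + 0.6327 = 4.8430

4.84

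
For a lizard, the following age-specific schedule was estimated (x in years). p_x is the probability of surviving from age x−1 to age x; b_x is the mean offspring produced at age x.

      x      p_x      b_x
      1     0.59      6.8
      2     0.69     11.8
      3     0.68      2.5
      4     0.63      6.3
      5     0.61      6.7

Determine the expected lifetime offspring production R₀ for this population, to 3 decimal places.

11.319

Survivorship from birth: l_x = p_1·p_2·…·p_x.
  l_1 = 0.59000
  l_2 = 0.40710
  l_3 = 0.27683
  l_4 = 0.17440
  l_5 = 0.10639
R₀ = Σ l_x b_x:
  age 1: 0.59000 × 6.8 = 4.0120
  age 2: 0.40710 × 11.8 = 4.8038
  age 3: 0.27683 × 2.5 = 0.6921
  age 4: 0.17440 × 6.3 = 1.0987
  age 5: 0.10639 × 6.7 = 0.7128
R₀ = 4.0120 + 4.8038 + 0.6921 + 1.0987 + 0.7128 = 11.3194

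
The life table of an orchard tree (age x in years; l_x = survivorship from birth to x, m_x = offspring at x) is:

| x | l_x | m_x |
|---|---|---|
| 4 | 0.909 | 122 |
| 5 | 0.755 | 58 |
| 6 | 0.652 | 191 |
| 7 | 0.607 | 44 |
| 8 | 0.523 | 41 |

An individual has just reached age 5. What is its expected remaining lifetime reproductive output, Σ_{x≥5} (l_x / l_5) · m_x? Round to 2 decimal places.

l_5 = 0.755. Conditional survival from age 5 to x is l_x / l_5.
  x=5: (0.755/0.755) × 58 = 58.0000
  x=6: (0.652/0.755) × 191 = 164.9430
  x=7: (0.607/0.755) × 44 = 35.3748
  x=8: (0.523/0.755) × 41 = 28.4013
Sum = 58.0000 + 164.9430 + 35.3748 + 28.4013 = 286.7192

286.72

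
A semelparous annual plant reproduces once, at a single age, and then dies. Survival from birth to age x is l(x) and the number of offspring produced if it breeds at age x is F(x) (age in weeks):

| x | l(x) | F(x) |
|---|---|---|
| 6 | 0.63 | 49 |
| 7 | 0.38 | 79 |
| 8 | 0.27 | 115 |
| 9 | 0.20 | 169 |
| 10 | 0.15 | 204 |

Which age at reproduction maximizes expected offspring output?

9

Expected offspring if breeding at age x = l(x) × F(x):
  age 6: 0.63 × 49 = 30.870
  age 7: 0.38 × 79 = 30.020
  age 8: 0.27 × 115 = 31.050
  age 9: 0.20 × 169 = 33.800
  age 10: 0.15 × 204 = 30.600
Maximum at age 9 (33.800).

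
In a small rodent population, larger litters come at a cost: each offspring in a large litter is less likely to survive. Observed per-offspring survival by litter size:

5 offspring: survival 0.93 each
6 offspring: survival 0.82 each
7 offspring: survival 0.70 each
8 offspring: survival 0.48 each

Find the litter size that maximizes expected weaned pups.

Expected weaned pups = c × s(c):
  c=5: 5 × 0.93 = 4.650
  c=6: 6 × 0.82 = 4.920
  c=7: 7 × 0.70 = 4.900
  c=8: 8 × 0.48 = 3.840
Maximum at c = 6 (4.920 weaned pups).

6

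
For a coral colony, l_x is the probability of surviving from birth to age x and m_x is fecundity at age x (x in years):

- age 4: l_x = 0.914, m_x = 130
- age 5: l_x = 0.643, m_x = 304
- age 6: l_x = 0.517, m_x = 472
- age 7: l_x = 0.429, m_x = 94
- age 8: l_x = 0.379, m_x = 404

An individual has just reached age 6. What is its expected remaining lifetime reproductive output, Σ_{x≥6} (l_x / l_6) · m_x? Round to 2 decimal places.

l_6 = 0.517. Conditional survival from age 6 to x is l_x / l_6.
  x=6: (0.517/0.517) × 472 = 472.0000
  x=7: (0.429/0.517) × 94 = 78.0000
  x=8: (0.379/0.517) × 404 = 296.1625
Sum = 472.0000 + 78.0000 + 296.1625 = 846.1625

846.16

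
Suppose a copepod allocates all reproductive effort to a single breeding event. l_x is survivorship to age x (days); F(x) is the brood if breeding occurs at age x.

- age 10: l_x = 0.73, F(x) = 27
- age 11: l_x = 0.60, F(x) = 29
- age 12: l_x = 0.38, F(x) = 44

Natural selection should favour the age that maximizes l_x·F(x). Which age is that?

10

Expected offspring if breeding at age x = l_x × F(x):
  age 10: 0.73 × 27 = 19.710
  age 11: 0.60 × 29 = 17.400
  age 12: 0.38 × 44 = 16.720
Maximum at age 10 (19.710).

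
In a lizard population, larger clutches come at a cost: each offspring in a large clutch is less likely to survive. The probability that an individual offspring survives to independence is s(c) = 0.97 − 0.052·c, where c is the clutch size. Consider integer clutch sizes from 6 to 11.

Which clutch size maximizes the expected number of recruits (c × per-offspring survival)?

9

Expected recruits = c × s(c):
  c=6: 6 × 0.658 = 3.948
  c=7: 7 × 0.606 = 4.242
  c=8: 8 × 0.554 = 4.432
  c=9: 9 × 0.502 = 4.518
  c=10: 10 × 0.450 = 4.500
  c=11: 11 × 0.398 = 4.378
Maximum at c = 9 (4.518 recruits).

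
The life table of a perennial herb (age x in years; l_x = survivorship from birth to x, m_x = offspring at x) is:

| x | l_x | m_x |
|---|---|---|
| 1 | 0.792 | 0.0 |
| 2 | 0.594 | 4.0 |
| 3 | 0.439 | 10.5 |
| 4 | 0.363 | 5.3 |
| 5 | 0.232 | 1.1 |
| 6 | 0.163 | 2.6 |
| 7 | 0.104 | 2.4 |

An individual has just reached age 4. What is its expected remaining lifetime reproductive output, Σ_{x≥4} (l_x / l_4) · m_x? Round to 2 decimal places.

l_4 = 0.363. Conditional survival from age 4 to x is l_x / l_4.
  x=4: (0.363/0.363) × 5.3 = 5.3000
  x=5: (0.232/0.363) × 1.1 = 0.7030
  x=6: (0.163/0.363) × 2.6 = 1.1675
  x=7: (0.104/0.363) × 2.4 = 0.6876
Sum = 5.3000 + 0.7030 + 1.1675 + 0.6876 = 7.8581

7.86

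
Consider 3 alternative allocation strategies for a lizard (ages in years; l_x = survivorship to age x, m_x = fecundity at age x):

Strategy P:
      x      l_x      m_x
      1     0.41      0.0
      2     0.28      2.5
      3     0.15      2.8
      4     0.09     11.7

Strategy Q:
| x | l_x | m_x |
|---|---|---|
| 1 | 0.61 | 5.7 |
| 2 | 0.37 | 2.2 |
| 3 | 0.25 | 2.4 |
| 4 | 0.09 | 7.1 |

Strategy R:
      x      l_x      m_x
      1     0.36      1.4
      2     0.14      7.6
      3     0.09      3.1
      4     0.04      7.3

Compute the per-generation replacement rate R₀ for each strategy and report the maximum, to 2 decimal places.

Strategy P: R₀ = 0.41×0.0 + 0.28×2.5 + 0.15×2.8 + 0.09×11.7 = 2.1730
Strategy Q: R₀ = 0.61×5.7 + 0.37×2.2 + 0.25×2.4 + 0.09×7.1 = 5.5300
Strategy R: R₀ = 0.36×1.4 + 0.14×7.6 + 0.09×3.1 + 0.04×7.3 = 2.1390
Highest R₀: strategy Q with 5.5300.

5.53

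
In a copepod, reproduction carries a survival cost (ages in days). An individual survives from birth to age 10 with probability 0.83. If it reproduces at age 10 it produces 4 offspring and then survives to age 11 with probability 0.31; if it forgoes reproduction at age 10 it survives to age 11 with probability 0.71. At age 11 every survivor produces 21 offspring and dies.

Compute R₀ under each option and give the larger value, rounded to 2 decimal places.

breed at age 10: R₀ = 0.83 × (4 + 0.31 × 21) = 0.83 × 10.5100 = 8.7233
delay to age 11: R₀ = 0.83 × (0.71 × 21) = 0.83 × 14.9100 = 12.3753
Higher: delay to age 11 (12.3753).

12.38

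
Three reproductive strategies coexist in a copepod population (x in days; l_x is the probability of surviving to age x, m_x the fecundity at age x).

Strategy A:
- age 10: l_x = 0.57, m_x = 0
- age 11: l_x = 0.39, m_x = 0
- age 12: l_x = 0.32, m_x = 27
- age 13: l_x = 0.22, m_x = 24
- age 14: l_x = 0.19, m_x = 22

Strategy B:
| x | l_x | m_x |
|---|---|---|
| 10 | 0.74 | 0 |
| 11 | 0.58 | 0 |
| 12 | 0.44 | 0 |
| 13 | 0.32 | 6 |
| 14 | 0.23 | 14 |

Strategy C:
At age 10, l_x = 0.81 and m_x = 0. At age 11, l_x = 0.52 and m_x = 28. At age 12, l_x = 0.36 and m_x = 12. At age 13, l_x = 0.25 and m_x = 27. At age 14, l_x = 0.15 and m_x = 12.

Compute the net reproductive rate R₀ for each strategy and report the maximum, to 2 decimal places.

27.43

Strategy A: R₀ = 0.57×0 + 0.39×0 + 0.32×27 + 0.22×24 + 0.19×22 = 18.1000
Strategy B: R₀ = 0.74×0 + 0.58×0 + 0.44×0 + 0.32×6 + 0.23×14 = 5.1400
Strategy C: R₀ = 0.81×0 + 0.52×28 + 0.36×12 + 0.25×27 + 0.15×12 = 27.4300
Highest R₀: strategy C with 27.4300.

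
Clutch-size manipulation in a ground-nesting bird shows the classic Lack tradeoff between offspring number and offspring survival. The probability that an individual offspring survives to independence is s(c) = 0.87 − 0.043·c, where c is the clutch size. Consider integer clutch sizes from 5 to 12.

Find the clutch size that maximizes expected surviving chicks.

Expected surviving chicks = c × s(c):
  c=5: 5 × 0.655 = 3.275
  c=6: 6 × 0.612 = 3.672
  c=7: 7 × 0.569 = 3.983
  c=8: 8 × 0.526 = 4.208
  c=9: 9 × 0.483 = 4.347
  c=10: 10 × 0.440 = 4.400
  c=11: 11 × 0.397 = 4.367
  c=12: 12 × 0.354 = 4.248
Maximum at c = 10 (4.400 surviving chicks).

10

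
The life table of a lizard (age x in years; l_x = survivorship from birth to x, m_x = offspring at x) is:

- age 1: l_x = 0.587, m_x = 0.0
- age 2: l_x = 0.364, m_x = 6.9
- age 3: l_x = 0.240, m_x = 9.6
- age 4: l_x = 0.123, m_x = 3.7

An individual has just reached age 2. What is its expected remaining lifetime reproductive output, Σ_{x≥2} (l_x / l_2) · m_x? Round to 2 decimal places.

14.48

l_2 = 0.364. Conditional survival from age 2 to x is l_x / l_2.
  x=2: (0.364/0.364) × 6.9 = 6.9000
  x=3: (0.240/0.364) × 9.6 = 6.3297
  x=4: (0.123/0.364) × 3.7 = 1.2503
Sum = 6.9000 + 6.3297 + 1.2503 = 14.4799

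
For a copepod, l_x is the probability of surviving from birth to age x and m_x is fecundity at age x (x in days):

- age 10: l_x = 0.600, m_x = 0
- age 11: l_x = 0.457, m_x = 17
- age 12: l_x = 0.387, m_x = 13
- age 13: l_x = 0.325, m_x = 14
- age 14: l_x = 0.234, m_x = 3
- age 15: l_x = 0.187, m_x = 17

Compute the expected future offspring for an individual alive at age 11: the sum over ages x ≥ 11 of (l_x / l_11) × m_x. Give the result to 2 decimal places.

46.46

l_11 = 0.457. Conditional survival from age 11 to x is l_x / l_11.
  x=11: (0.457/0.457) × 17 = 17.0000
  x=12: (0.387/0.457) × 13 = 11.0088
  x=13: (0.325/0.457) × 14 = 9.9562
  x=14: (0.234/0.457) × 3 = 1.5361
  x=15: (0.187/0.457) × 17 = 6.9562
Sum = 17.0000 + 11.0088 + 9.9562 + 1.5361 + 6.9562 = 46.4573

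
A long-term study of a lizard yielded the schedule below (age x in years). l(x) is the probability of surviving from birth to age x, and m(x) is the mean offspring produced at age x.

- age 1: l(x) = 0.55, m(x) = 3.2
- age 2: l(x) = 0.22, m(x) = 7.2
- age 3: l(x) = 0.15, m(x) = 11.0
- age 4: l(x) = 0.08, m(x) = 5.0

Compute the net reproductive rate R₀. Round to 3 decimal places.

R₀ = Σ l(x) m(x):
  age 1: 0.55 × 3.2 = 1.7600
  age 2: 0.22 × 7.2 = 1.5840
  age 3: 0.15 × 11.0 = 1.6500
  age 4: 0.08 × 5.0 = 0.4000
R₀ = 1.7600 + 1.5840 + 1.6500 + 0.4000 = 5.3940

5.394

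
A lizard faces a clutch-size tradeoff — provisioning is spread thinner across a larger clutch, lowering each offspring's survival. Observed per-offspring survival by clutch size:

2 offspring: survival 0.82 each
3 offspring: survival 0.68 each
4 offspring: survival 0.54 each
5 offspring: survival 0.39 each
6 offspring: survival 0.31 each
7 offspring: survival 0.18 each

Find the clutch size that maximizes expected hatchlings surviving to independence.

4

Expected hatchlings surviving to independence = c × s(c):
  c=2: 2 × 0.82 = 1.640
  c=3: 3 × 0.68 = 2.040
  c=4: 4 × 0.54 = 2.160
  c=5: 5 × 0.39 = 1.950
  c=6: 6 × 0.31 = 1.860
  c=7: 7 × 0.18 = 1.260
Maximum at c = 4 (2.160 hatchlings surviving to independence).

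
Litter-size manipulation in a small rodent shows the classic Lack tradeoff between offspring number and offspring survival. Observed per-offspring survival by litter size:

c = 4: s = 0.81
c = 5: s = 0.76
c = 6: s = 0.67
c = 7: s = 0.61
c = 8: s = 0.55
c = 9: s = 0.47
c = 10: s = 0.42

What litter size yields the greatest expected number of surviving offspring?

8

Expected surviving offspring = c × s(c):
  c=4: 4 × 0.81 = 3.240
  c=5: 5 × 0.76 = 3.800
  c=6: 6 × 0.67 = 4.020
  c=7: 7 × 0.61 = 4.270
  c=8: 8 × 0.55 = 4.400
  c=9: 9 × 0.47 = 4.230
  c=10: 10 × 0.42 = 4.200
Maximum at c = 8 (4.400 surviving offspring).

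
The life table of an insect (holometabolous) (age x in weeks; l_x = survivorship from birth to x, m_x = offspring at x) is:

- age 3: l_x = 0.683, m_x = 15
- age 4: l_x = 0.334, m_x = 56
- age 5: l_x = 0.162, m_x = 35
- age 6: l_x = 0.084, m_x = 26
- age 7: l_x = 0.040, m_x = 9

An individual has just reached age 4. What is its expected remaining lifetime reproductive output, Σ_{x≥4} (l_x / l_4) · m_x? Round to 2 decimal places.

80.59

l_4 = 0.334. Conditional survival from age 4 to x is l_x / l_4.
  x=4: (0.334/0.334) × 56 = 56.0000
  x=5: (0.162/0.334) × 35 = 16.9760
  x=6: (0.084/0.334) × 26 = 6.5389
  x=7: (0.040/0.334) × 9 = 1.0778
Sum = 56.0000 + 16.9760 + 6.5389 + 1.0778 = 80.5928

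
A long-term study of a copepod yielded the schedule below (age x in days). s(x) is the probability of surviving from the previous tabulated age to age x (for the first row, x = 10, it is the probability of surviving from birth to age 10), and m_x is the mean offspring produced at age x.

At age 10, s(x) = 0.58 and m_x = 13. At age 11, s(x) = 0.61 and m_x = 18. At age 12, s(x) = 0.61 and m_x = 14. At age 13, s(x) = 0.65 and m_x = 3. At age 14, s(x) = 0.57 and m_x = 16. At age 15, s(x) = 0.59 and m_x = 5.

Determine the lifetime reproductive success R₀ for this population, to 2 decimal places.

18.87

Survivorship from birth: l_x = s_10·s_11·…·s_x.
  l_10 = 0.58000
  l_11 = 0.35380
  l_12 = 0.21582
  l_13 = 0.14028
  l_14 = 0.07996
  l_15 = 0.04718
R₀ = Σ l_x m_x:
  age 10: 0.58000 × 13 = 7.5400
  age 11: 0.35380 × 18 = 6.3684
  age 12: 0.21582 × 14 = 3.0215
  age 13: 0.14028 × 3 = 0.4208
  age 14: 0.07996 × 16 = 1.2794
  age 15: 0.04718 × 5 = 0.2359
R₀ = 7.5400 + 6.3684 + 3.0215 + 0.4208 + 1.2794 + 0.2359 = 18.8660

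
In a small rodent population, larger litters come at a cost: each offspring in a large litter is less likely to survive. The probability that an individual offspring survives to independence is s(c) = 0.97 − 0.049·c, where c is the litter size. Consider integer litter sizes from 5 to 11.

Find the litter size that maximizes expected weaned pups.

10

Expected weaned pups = c × s(c):
  c=5: 5 × 0.725 = 3.625
  c=6: 6 × 0.676 = 4.056
  c=7: 7 × 0.627 = 4.389
  c=8: 8 × 0.578 = 4.624
  c=9: 9 × 0.529 = 4.761
  c=10: 10 × 0.480 = 4.800
  c=11: 11 × 0.431 = 4.741
Maximum at c = 10 (4.800 weaned pups).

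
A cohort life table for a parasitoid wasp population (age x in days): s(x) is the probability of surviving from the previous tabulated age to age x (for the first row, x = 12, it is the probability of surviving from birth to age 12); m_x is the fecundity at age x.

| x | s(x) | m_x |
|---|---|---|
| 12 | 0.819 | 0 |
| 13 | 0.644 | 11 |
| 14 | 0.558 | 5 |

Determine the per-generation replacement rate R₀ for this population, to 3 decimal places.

Survivorship from birth: l_x = s_12·s_13·…·s_x.
  l_12 = 0.81900
  l_13 = 0.52744
  l_14 = 0.29431
R₀ = Σ l_x m_x:
  age 12: 0.81900 × 0 = 0.0000
  age 13: 0.52744 × 11 = 5.8018
  age 14: 0.29431 × 5 = 1.4716
R₀ = 0.0000 + 5.8018 + 1.4716 = 7.2734

7.273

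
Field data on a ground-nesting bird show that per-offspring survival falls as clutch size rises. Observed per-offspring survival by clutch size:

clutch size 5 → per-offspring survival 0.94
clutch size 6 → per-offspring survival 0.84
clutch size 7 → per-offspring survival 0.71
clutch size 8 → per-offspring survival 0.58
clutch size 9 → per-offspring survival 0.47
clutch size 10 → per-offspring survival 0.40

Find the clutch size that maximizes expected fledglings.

6

Expected fledglings = c × s(c):
  c=5: 5 × 0.94 = 4.700
  c=6: 6 × 0.84 = 5.040
  c=7: 7 × 0.71 = 4.970
  c=8: 8 × 0.58 = 4.640
  c=9: 9 × 0.47 = 4.230
  c=10: 10 × 0.40 = 4.000
Maximum at c = 6 (5.040 fledglings).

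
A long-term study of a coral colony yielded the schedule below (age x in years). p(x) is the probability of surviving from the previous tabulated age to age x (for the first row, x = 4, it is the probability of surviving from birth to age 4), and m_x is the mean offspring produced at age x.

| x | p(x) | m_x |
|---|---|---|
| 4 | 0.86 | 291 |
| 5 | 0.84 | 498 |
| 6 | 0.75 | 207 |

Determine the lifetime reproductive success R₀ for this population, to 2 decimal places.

Survivorship from birth: l_x = p_4·p_5·…·p_x.
  l_4 = 0.86000
  l_5 = 0.72240
  l_6 = 0.54180
R₀ = Σ l_x m_x:
  age 4: 0.86000 × 291 = 250.2600
  age 5: 0.72240 × 498 = 359.7552
  age 6: 0.54180 × 207 = 112.1526
R₀ = 250.2600 + 359.7552 + 112.1526 = 722.1678

722.17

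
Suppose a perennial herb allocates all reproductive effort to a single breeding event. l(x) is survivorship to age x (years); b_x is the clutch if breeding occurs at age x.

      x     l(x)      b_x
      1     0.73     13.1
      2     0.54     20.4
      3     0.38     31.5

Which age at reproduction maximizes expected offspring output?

3

Expected offspring if breeding at age x = l(x) × b_x:
  age 1: 0.73 × 13.1 = 9.563
  age 2: 0.54 × 20.4 = 11.016
  age 3: 0.38 × 31.5 = 11.970
Maximum at age 3 (11.970).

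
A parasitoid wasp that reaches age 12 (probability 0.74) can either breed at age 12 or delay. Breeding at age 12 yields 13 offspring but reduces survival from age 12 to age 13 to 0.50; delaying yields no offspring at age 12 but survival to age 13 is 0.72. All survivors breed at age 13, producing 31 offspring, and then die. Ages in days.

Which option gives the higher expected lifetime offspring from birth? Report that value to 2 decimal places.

21.09

breed at age 12: R₀ = 0.74 × (13 + 0.50 × 31) = 0.74 × 28.5000 = 21.0900
delay to age 13: R₀ = 0.74 × (0.72 × 31) = 0.74 × 22.3200 = 16.5168
Higher: breed at age 12 (21.0900).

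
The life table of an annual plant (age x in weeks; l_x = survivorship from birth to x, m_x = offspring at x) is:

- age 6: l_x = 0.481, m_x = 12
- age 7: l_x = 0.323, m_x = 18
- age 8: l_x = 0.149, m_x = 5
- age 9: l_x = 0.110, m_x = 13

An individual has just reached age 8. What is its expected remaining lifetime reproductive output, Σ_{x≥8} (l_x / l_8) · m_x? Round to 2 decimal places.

l_8 = 0.149. Conditional survival from age 8 to x is l_x / l_8.
  x=8: (0.149/0.149) × 5 = 5.0000
  x=9: (0.110/0.149) × 13 = 9.5973
Sum = 5.0000 + 9.5973 = 14.5973

14.60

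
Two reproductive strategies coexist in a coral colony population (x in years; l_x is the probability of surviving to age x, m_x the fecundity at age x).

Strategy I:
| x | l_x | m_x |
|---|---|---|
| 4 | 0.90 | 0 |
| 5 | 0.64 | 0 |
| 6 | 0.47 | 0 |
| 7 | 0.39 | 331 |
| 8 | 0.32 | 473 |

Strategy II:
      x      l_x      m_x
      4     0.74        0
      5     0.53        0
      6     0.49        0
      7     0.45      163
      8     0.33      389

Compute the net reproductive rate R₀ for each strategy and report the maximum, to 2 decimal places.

280.45

Strategy I: R₀ = 0.90×0 + 0.64×0 + 0.47×0 + 0.39×331 + 0.32×473 = 280.4500
Strategy II: R₀ = 0.74×0 + 0.53×0 + 0.49×0 + 0.45×163 + 0.33×389 = 201.7200
Highest R₀: strategy I with 280.4500.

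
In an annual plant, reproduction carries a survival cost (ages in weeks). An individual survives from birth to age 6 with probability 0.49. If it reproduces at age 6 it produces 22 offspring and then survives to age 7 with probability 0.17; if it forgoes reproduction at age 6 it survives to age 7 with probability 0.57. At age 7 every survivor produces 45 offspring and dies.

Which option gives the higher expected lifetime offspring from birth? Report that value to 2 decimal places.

breed at age 6: R₀ = 0.49 × (22 + 0.17 × 45) = 0.49 × 29.6500 = 14.5285
delay to age 7: R₀ = 0.49 × (0.57 × 45) = 0.49 × 25.6500 = 12.5685
Higher: breed at age 6 (14.5285).

14.53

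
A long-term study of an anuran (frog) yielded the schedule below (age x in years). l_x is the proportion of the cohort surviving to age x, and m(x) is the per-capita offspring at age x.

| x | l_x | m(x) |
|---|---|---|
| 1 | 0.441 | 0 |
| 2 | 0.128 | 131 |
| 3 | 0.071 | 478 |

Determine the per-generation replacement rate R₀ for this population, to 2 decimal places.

R₀ = Σ l_x m(x):
  age 1: 0.441 × 0 = 0.0000
  age 2: 0.128 × 131 = 16.7680
  age 3: 0.071 × 478 = 33.9380
R₀ = 0.0000 + 16.7680 + 33.9380 = 50.7060

50.71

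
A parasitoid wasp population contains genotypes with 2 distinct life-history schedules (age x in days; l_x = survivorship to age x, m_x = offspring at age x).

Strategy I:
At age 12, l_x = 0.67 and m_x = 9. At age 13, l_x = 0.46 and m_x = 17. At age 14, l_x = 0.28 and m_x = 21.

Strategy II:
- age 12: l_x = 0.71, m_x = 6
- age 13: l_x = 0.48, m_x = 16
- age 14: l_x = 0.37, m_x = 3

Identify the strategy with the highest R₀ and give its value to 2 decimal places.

Strategy I: R₀ = 0.67×9 + 0.46×17 + 0.28×21 = 19.7300
Strategy II: R₀ = 0.71×6 + 0.48×16 + 0.37×3 = 13.0500
Highest R₀: strategy I with 19.7300.

19.73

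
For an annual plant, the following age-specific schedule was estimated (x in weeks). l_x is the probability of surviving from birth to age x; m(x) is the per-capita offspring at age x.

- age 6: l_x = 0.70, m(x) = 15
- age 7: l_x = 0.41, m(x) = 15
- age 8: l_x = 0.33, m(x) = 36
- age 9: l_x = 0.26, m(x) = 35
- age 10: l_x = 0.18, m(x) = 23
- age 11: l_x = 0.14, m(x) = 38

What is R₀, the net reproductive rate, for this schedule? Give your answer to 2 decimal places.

R₀ = Σ l_x m(x):
  age 6: 0.70 × 15 = 10.5000
  age 7: 0.41 × 15 = 6.1500
  age 8: 0.33 × 36 = 11.8800
  age 9: 0.26 × 35 = 9.1000
  age 10: 0.18 × 23 = 4.1400
  age 11: 0.14 × 38 = 5.3200
R₀ = 10.5000 + 6.1500 + 11.8800 + 9.1000 + 4.1400 + 5.3200 = 47.0900

47.09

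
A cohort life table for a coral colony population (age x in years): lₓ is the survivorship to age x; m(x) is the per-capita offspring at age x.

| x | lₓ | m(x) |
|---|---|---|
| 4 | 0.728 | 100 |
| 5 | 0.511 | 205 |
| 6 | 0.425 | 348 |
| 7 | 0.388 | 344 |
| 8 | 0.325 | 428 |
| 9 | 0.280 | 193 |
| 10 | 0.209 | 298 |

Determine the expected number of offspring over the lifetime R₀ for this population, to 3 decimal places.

R₀ = Σ lₓ m(x):
  age 4: 0.728 × 100 = 72.8000
  age 5: 0.511 × 205 = 104.7550
  age 6: 0.425 × 348 = 147.9000
  age 7: 0.388 × 344 = 133.4720
  age 8: 0.325 × 428 = 139.1000
  age 9: 0.280 × 193 = 54.0400
  age 10: 0.209 × 298 = 62.2820
R₀ = 72.8000 + 104.7550 + 147.9000 + 133.4720 + 139.1000 + 54.0400 + 62.2820 = 714.3490

714.349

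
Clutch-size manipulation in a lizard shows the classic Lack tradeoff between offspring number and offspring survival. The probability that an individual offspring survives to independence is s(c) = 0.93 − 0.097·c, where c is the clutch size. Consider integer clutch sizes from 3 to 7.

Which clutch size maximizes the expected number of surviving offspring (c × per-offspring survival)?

5

Expected surviving offspring = c × s(c):
  c=3: 3 × 0.639 = 1.917
  c=4: 4 × 0.542 = 2.168
  c=5: 5 × 0.445 = 2.225
  c=6: 6 × 0.348 = 2.088
  c=7: 7 × 0.251 = 1.757
Maximum at c = 5 (2.225 surviving offspring).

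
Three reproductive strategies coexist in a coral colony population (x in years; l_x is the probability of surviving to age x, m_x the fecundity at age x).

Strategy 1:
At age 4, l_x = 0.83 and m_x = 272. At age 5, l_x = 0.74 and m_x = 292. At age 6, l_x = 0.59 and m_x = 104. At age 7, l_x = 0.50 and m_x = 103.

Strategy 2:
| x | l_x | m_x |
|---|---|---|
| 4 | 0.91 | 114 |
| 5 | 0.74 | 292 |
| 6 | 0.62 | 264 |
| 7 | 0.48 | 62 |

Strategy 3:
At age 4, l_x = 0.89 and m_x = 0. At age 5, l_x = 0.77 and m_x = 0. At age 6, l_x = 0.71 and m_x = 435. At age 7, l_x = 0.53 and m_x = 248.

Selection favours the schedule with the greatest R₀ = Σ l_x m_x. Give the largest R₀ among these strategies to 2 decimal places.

554.70

Strategy 1: R₀ = 0.83×272 + 0.74×292 + 0.59×104 + 0.50×103 = 554.7000
Strategy 2: R₀ = 0.91×114 + 0.74×292 + 0.62×264 + 0.48×62 = 513.2600
Strategy 3: R₀ = 0.89×0 + 0.77×0 + 0.71×435 + 0.53×248 = 440.2900
Highest R₀: strategy 1 with 554.7000.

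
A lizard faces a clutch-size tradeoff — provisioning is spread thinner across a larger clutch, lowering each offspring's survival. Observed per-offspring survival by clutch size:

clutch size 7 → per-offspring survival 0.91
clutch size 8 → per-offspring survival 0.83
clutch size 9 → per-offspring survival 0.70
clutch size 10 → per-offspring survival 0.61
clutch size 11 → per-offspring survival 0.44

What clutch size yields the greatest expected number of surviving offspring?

Expected surviving offspring = c × s(c):
  c=7: 7 × 0.91 = 6.370
  c=8: 8 × 0.83 = 6.640
  c=9: 9 × 0.70 = 6.300
  c=10: 10 × 0.61 = 6.100
  c=11: 11 × 0.44 = 4.840
Maximum at c = 8 (6.640 surviving offspring).

8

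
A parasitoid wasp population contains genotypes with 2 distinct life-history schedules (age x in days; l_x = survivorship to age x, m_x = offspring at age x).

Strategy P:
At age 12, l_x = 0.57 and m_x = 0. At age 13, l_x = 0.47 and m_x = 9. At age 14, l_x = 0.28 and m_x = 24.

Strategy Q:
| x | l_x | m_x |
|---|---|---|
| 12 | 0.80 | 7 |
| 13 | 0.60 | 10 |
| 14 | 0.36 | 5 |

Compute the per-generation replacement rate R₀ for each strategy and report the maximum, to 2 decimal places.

13.40

Strategy P: R₀ = 0.57×0 + 0.47×9 + 0.28×24 = 10.9500
Strategy Q: R₀ = 0.80×7 + 0.60×10 + 0.36×5 = 13.4000
Highest R₀: strategy Q with 13.4000.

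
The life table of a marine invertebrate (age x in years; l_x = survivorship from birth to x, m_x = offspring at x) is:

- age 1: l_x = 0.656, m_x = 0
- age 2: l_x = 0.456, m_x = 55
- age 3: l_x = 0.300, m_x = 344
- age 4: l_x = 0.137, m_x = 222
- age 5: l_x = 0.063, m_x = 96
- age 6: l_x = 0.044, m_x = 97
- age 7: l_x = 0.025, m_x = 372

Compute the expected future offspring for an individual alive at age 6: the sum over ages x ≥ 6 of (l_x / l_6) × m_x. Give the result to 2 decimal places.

l_6 = 0.044. Conditional survival from age 6 to x is l_x / l_6.
  x=6: (0.044/0.044) × 97 = 97.0000
  x=7: (0.025/0.044) × 372 = 211.3636
Sum = 97.0000 + 211.3636 = 308.3636

308.36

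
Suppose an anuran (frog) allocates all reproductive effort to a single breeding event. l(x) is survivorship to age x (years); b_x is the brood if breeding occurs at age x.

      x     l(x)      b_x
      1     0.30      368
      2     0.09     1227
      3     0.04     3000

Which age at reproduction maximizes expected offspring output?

3

Expected offspring if breeding at age x = l(x) × b_x:
  age 1: 0.30 × 368 = 110.400
  age 2: 0.09 × 1227 = 110.430
  age 3: 0.04 × 3000 = 120.000
Maximum at age 3 (120.000).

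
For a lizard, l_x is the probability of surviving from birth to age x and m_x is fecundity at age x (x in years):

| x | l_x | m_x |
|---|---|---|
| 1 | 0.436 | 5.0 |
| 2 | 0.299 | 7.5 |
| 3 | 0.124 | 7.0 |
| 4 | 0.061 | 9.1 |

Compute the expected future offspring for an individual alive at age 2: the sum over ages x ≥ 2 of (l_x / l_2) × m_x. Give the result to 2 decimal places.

l_2 = 0.299. Conditional survival from age 2 to x is l_x / l_2.
  x=2: (0.299/0.299) × 7.5 = 7.5000
  x=3: (0.124/0.299) × 7.0 = 2.9030
  x=4: (0.061/0.299) × 9.1 = 1.8565
Sum = 7.5000 + 2.9030 + 1.8565 = 12.2595

12.26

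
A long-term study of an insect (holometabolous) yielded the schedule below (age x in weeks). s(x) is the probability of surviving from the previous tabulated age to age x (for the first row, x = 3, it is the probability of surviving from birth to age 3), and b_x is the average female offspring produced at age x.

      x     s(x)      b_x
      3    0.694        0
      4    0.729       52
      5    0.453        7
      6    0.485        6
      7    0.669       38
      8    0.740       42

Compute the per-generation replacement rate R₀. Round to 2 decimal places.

Survivorship from birth: l_x = s_3·s_4·…·s_x.
  l_3 = 0.69400
  l_4 = 0.50593
  l_5 = 0.22918
  l_6 = 0.11115
  l_7 = 0.07436
  l_8 = 0.05503
R₀ = Σ l_x b_x:
  age 3: 0.69400 × 0 = 0.0000
  age 4: 0.50593 × 52 = 26.3084
  age 5: 0.22918 × 7 = 1.6043
  age 6: 0.11115 × 6 = 0.6669
  age 7: 0.07436 × 38 = 2.8257
  age 8: 0.05503 × 42 = 2.3113
R₀ = 0.0000 + 26.3084 + 1.6043 + 0.6669 + 2.8257 + 2.3113 = 33.7165

33.72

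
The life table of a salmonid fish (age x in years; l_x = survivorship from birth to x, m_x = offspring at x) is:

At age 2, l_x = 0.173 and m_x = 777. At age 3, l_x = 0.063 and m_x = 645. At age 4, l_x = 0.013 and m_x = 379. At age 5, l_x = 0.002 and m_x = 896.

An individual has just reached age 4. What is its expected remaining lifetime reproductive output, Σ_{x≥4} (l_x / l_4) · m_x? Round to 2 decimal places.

l_4 = 0.013. Conditional survival from age 4 to x is l_x / l_4.
  x=4: (0.013/0.013) × 379 = 379.0000
  x=5: (0.002/0.013) × 896 = 137.8462
Sum = 379.0000 + 137.8462 = 516.8462

516.85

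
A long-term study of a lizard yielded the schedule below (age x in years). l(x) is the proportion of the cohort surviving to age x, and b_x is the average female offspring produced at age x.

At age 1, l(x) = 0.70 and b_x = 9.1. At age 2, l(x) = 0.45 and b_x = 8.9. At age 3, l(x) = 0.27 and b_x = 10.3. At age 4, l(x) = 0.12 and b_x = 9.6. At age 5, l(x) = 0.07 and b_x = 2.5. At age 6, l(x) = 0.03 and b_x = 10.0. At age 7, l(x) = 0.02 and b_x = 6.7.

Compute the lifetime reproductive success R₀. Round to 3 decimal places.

R₀ = Σ l(x) b_x:
  age 1: 0.70 × 9.1 = 6.3700
  age 2: 0.45 × 8.9 = 4.0050
  age 3: 0.27 × 10.3 = 2.7810
  age 4: 0.12 × 9.6 = 1.1520
  age 5: 0.07 × 2.5 = 0.1750
  age 6: 0.03 × 10.0 = 0.3000
  age 7: 0.02 × 6.7 = 0.1340
R₀ = 6.3700 + 4.0050 + 2.7810 + 1.1520 + 0.1750 + 0.3000 + 0.1340 = 14.9170

14.917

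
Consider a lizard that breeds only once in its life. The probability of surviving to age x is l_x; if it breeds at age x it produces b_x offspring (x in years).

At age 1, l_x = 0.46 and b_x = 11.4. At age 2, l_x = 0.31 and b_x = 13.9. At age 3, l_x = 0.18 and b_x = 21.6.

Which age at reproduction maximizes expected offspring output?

1

Expected offspring if breeding at age x = l_x × b_x:
  age 1: 0.46 × 11.4 = 5.244
  age 2: 0.31 × 13.9 = 4.309
  age 3: 0.18 × 21.6 = 3.888
Maximum at age 1 (5.244).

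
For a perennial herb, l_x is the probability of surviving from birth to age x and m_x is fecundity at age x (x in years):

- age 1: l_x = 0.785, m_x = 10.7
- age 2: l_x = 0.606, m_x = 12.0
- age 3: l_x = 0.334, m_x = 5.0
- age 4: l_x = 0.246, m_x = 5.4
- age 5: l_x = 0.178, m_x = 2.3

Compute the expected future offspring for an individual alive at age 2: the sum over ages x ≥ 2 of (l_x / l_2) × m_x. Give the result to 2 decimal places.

l_2 = 0.606. Conditional survival from age 2 to x is l_x / l_2.
  x=2: (0.606/0.606) × 12.0 = 12.0000
  x=3: (0.334/0.606) × 5.0 = 2.7558
  x=4: (0.246/0.606) × 5.4 = 2.1921
  x=5: (0.178/0.606) × 2.3 = 0.6756
Sum = 12.0000 + 2.7558 + 2.1921 + 0.6756 = 17.6234

17.62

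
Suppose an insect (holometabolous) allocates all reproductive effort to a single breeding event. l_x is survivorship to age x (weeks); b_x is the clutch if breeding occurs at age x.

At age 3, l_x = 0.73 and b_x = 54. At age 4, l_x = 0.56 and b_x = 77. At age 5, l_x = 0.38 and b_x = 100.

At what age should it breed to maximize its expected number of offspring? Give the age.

Expected offspring if breeding at age x = l_x × b_x:
  age 3: 0.73 × 54 = 39.420
  age 4: 0.56 × 77 = 43.120
  age 5: 0.38 × 100 = 38.000
Maximum at age 4 (43.120).

4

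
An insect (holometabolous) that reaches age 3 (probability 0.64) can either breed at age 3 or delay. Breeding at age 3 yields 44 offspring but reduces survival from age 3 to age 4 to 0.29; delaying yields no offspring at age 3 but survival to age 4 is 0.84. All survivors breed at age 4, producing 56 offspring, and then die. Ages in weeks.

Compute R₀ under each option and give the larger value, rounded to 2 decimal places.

breed at age 3: R₀ = 0.64 × (44 + 0.29 × 56) = 0.64 × 60.2400 = 38.5536
delay to age 4: R₀ = 0.64 × (0.84 × 56) = 0.64 × 47.0400 = 30.1056
Higher: breed at age 3 (38.5536).

38.55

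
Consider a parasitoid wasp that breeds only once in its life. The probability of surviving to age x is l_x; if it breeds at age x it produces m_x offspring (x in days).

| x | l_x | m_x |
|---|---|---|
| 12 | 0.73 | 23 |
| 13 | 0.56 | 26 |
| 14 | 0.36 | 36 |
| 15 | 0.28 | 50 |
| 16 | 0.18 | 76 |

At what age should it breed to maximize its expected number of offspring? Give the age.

12

Expected offspring if breeding at age x = l_x × m_x:
  age 12: 0.73 × 23 = 16.790
  age 13: 0.56 × 26 = 14.560
  age 14: 0.36 × 36 = 12.960
  age 15: 0.28 × 50 = 14.000
  age 16: 0.18 × 76 = 13.680
Maximum at age 12 (16.790).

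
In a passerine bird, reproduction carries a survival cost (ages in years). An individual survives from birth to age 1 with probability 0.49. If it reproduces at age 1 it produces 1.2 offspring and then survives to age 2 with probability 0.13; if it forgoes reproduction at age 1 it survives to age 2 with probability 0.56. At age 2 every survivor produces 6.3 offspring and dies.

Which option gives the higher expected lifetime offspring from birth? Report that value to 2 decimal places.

breed at age 1: R₀ = 0.49 × (1.2 + 0.13 × 6.3) = 0.49 × 2.0190 = 0.9893
delay to age 2: R₀ = 0.49 × (0.56 × 6.3) = 0.49 × 3.5280 = 1.7287
Higher: delay to age 2 (1.7287).

1.73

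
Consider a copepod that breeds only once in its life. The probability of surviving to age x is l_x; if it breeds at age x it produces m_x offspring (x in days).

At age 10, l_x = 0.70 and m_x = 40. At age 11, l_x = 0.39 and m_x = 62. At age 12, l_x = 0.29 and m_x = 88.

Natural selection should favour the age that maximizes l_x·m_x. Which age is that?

10

Expected offspring if breeding at age x = l_x × m_x:
  age 10: 0.70 × 40 = 28.000
  age 11: 0.39 × 62 = 24.180
  age 12: 0.29 × 88 = 25.520
Maximum at age 10 (28.000).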